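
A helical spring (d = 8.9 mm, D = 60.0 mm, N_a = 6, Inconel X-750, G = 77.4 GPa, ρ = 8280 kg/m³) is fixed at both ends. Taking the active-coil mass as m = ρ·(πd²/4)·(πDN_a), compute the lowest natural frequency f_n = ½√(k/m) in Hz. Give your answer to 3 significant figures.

k = Gd⁴/(8D³N_a) = (77.4×10³)(8.9⁴)/(8·60.0³·6) = 46.839 N/mm = 46839 N/m
Wire length L = πDN_a = π·60.0·6 = 1131 mm
m = ρ·(πd²/4)·L = 8280 × 62.211×10⁻⁶ m² × 1.131 m = 0.58258 kg
f_n = ½√(k/m) = 0.5·√(46839/0.58258) = 0.5·√(80400) = 141.77 Hz

142 Hz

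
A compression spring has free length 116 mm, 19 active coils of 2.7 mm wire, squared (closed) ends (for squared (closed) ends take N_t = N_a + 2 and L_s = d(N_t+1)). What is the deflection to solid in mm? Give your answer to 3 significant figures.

56.6 mm

N_t = 21; L_s = 2.7·22 = 59.4 mm
δ_solid = L₀ − L_s = 116 − 59.4 = 56.6 mm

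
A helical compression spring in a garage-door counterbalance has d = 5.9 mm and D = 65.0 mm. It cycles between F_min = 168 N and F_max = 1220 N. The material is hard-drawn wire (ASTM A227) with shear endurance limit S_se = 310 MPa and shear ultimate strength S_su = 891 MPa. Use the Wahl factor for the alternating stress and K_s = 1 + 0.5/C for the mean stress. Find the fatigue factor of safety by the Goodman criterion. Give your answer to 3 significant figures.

C = D/d = 65.0/5.9 = 11.0169; K_W = (4C−1)/(4C−4)+0.615/C = 1.1307; K_s = 1+0.5/C = 1.0454
F_a = (F_max−F_min)/2 = 526 N; F_m = (F_max+F_min)/2 = 694 N
τ_a = K_W·8F_aD/(πd³) = 1.1307 × 423.92 = 479.32 MPa
τ_m = K_s·8F_mD/(πd³) = 1.0454 × 559.32 = 584.7 MPa
Goodman: 1/n_f = τ_a/S_se + τ_m/S_su = 479.32/310 + 584.7/891 = 1.54621 + 0.65623 = 2.2024
n_f = 1/2.2024 = 0.454

0.454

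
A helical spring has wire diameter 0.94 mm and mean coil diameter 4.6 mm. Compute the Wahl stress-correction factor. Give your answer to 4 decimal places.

C = D/d = 4.6/0.94 = 4.8936
K_W = (4C−1)/(4C−4) + 0.615/C = 18.574/15.574 + 0.1257 = 1.3183

1.3183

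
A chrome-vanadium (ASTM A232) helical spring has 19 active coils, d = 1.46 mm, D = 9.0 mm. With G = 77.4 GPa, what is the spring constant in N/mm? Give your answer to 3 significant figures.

k = Gd⁴/(8D³N_a) = (77.4×10³ × 1.46⁴) / (8 × 9.0³ × 19)
  = 351684 / 110808 = 3.1738 N/mm

3.17 N/mm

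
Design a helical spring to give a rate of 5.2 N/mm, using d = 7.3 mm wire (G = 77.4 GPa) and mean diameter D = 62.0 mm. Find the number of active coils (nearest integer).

22

N_a = Gd⁴/(8D³k) = (77.4×10³ × 7.3⁴)/(8 × 62.0³ × 5.2)
    = 2.19802e+08 / 9.91444e+06 = 22.17 → 22 coils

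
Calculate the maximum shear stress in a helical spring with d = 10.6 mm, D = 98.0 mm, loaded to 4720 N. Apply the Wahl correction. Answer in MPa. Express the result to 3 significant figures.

Spring index C = D/d = 98.0/10.6 = 9.2453
K_W = (4C−1)/(4C−4) + 0.615/C = 35.981/32.981 + 0.0665 = 1.1575
τ₀ = 8FD/(πd³) = 8·4720·98.0/(π·10.6³) = 3.70048e+06/3741.7 = 988.99 MPa
τ_max = K·τ₀ = 1.1575 × 988.99 = 1144.7 MPa

1140 MPa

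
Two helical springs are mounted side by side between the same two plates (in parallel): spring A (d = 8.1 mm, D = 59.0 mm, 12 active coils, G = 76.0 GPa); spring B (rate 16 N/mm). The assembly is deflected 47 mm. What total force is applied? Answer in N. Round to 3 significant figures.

1530 N

k_A = Gd⁴/(8D³N_a) = (76.0×10³)(8.1⁴)/(8·59.0³·12) = 16.593 N/mm
Parallel: k_eq = 16.593 + 16 = 32.593 N/mm
F = k_eq·δ = 32.593·47 = 1531.9 N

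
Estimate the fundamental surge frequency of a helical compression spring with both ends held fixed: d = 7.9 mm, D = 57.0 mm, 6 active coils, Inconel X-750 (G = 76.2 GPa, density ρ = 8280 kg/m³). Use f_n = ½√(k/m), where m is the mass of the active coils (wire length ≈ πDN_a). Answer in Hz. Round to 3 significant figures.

k = Gd⁴/(8D³N_a) = (76.2×10³)(7.9⁴)/(8·57.0³·6) = 33.389 N/mm = 33389 N/m
Wire length L = πDN_a = π·57.0·6 = 1074.4 mm
m = ρ·(πd²/4)·L = 8280 × 49.017×10⁻⁶ m² × 1.0744 m = 0.43606 kg
f_n = ½√(k/m) = 0.5·√(33389/0.43606) = 0.5·√(76568) = 138.35 Hz

138 Hz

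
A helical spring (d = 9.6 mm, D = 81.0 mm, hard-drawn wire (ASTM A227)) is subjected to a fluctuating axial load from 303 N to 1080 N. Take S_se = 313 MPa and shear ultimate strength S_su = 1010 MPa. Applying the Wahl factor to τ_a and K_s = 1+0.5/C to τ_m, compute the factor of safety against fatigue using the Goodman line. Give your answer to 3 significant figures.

C = D/d = 81.0/9.6 = 8.4375; K_W = (4C−1)/(4C−4)+0.615/C = 1.1737; K_s = 1+0.5/C = 1.0593
F_a = (F_max−F_min)/2 = 388.5 N; F_m = (F_max+F_min)/2 = 691.5 N
τ_a = K_W·8F_aD/(πd³) = 1.1737 × 90.574 = 106.31 MPa
τ_m = K_s·8F_mD/(πd³) = 1.0593 × 161.21 = 170.77 MPa
Goodman: 1/n_f = τ_a/S_se + τ_m/S_su = 106.31/313 + 170.77/1010 = 0.33965 + 0.16908 = 0.50872
n_f = 1/0.50872 = 1.966

1.97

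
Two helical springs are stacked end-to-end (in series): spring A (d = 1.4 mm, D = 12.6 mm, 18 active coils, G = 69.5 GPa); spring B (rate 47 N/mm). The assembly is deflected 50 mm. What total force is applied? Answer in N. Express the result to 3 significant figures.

45.4 N

k_A = Gd⁴/(8D³N_a) = (69.5×10³)(1.4⁴)/(8·12.6³·18) = 0.92688 N/mm
Series: 1/k_eq = 1/0.92688 + 1/47 = 1.1002; k_eq = 0.90895 N/mm
F = k_eq·δ = 0.90895·50 = 45.448 N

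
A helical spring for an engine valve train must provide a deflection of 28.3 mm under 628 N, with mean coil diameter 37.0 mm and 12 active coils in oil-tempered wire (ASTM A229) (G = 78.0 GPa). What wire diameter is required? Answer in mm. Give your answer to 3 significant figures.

Required rate k = F/δ = 628/28.3 = 22.191 N/mm
d = (8D³N_a·k / G)^(1/4) = (8·37.0³·12·22.191 / (78.0×10³))^0.25
  = (1383.4)^0.25 = 6.0987 mm

6.10 mm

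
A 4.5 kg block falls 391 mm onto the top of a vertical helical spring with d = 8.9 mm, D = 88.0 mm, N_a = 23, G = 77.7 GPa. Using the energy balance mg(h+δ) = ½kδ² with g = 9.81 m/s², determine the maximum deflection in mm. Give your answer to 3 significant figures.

106 mm

k = Gd⁴/(8D³N_a) = (77.7×10³)(8.9⁴)/(8·88.0³·23) = 3.8879 N/mm
W = mg = 4.5 × 9.81 = 44.145 N
½kδ² − Wδ − Wh = 0 → δ = (W + √(W² + 2kWh))/k
δ = (44.145 + √(1948.8 + 134216))/3.8879 = (44.145 + 369)/3.8879 = 106.27 mm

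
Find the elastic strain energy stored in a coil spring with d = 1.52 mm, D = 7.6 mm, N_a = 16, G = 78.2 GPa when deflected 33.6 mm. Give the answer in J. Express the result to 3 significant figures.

4.19 J

k = Gd⁴/(8D³N_a) = (78.2×10³)(1.52⁴)/(8·7.6³·16) = 7.429 N/mm
U = ½kδ² = 0.5 × 7.429 × 33.6² = 4193.5 N·mm = 4.1935 J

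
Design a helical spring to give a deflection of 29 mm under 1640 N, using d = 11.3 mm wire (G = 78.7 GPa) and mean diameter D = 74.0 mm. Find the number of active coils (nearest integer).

7

Required rate k = F/δ = 1640/29 = 56.552 N/mm
N_a = Gd⁴/(8D³k) = (78.7×10³ × 11.3⁴)/(8 × 74.0³ × 56.552)
    = 1.28318e+09 / 1.83329e+08 = 6.999 → 7 coils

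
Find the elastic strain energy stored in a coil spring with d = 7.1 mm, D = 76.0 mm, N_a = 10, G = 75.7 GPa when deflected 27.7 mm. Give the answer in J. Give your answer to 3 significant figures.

k = Gd⁴/(8D³N_a) = (75.7×10³)(7.1⁴)/(8·76.0³·10) = 5.4777 N/mm
U = ½kδ² = 0.5 × 5.4777 × 27.7² = 2101.5 N·mm = 2.1015 J

2.10 J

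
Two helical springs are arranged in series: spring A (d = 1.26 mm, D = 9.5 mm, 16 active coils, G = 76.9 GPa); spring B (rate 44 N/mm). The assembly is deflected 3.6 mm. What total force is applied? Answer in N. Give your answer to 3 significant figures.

6.11 N

k_A = Gd⁴/(8D³N_a) = (76.9×10³)(1.26⁴)/(8·9.5³·16) = 1.7662 N/mm
Series: 1/k_eq = 1/1.7662 + 1/44 = 0.58893; k_eq = 1.698 N/mm
F = k_eq·δ = 1.698·3.6 = 6.1128 N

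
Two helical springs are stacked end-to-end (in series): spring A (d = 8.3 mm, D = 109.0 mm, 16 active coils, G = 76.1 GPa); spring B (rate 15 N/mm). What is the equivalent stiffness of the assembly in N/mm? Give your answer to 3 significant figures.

k_A = Gd⁴/(8D³N_a) = (76.1×10³)(8.3⁴)/(8·109.0³·16) = 2.1788 N/mm
Series: 1/k_eq = 1/2.1788 + 1/15 = 0.52565; k_eq = 1.9024 N/mm

1.90 N/mm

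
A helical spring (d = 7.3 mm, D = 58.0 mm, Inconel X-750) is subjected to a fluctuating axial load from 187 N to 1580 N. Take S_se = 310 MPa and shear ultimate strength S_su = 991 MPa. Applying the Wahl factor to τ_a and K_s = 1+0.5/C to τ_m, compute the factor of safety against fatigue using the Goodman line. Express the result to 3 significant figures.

C = D/d = 58.0/7.3 = 7.9452; K_W = (4C−1)/(4C−4)+0.615/C = 1.1854; K_s = 1+0.5/C = 1.0629
F_a = (F_max−F_min)/2 = 696.5 N; F_m = (F_max+F_min)/2 = 883.5 N
τ_a = K_W·8F_aD/(πd³) = 1.1854 × 264.44 = 313.46 MPa
τ_m = K_s·8F_mD/(πd³) = 1.0629 × 335.43 = 356.54 MPa
Goodman: 1/n_f = τ_a/S_se + τ_m/S_su = 313.46/310 + 356.54/991 = 1.01116 + 0.35978 = 1.3709
n_f = 1/1.3709 = 0.7294

0.729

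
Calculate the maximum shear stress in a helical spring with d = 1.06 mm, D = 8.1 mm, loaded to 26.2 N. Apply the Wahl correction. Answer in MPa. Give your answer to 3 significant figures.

Spring index C = D/d = 8.1/1.06 = 7.6415
K_W = (4C−1)/(4C−4) + 0.615/C = 29.566/26.566 + 0.0805 = 1.1934
τ₀ = 8FD/(πd³) = 8·26.2·8.1/(π·1.06³) = 1697.76/3.7417 = 453.74 MPa
τ_max = K·τ₀ = 1.1934 × 453.74 = 541.5 MPa

541 MPa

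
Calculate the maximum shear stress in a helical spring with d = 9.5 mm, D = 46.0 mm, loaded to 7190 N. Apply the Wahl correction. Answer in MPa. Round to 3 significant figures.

1300 MPa

Spring index C = D/d = 46.0/9.5 = 4.8421
K_W = (4C−1)/(4C−4) + 0.615/C = 18.368/15.368 + 0.1270 = 1.3222
τ₀ = 8FD/(πd³) = 8·7190·46.0/(π·9.5³) = 2.64592e+06/2693.5 = 982.33 MPa
τ_max = K·τ₀ = 1.3222 × 982.33 = 1298.8 MPa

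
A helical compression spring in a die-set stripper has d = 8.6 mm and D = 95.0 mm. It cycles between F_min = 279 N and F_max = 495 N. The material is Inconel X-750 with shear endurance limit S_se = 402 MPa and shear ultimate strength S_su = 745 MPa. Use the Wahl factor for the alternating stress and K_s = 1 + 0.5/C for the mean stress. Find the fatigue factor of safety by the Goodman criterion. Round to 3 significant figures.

3.11

C = D/d = 95.0/8.6 = 11.0465; K_W = (4C−1)/(4C−4)+0.615/C = 1.1303; K_s = 1+0.5/C = 1.0453
F_a = (F_max−F_min)/2 = 108 N; F_m = (F_max+F_min)/2 = 387 N
τ_a = K_W·8F_aD/(πd³) = 1.1303 × 41.076 = 46.43 MPa
τ_m = K_s·8F_mD/(πd³) = 1.0453 × 147.19 = 153.85 MPa
Goodman: 1/n_f = τ_a/S_se + τ_m/S_su = 46.43/402 + 153.85/745 = 0.11550 + 0.20651 = 0.32201
n_f = 1/0.32201 = 3.105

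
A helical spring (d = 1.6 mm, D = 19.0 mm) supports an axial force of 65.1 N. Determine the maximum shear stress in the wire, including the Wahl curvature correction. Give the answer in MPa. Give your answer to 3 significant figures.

862 MPa

Spring index C = D/d = 19.0/1.6 = 11.8750
K_W = (4C−1)/(4C−4) + 0.615/C = 46.500/43.500 + 0.0518 = 1.1208
τ₀ = 8FD/(πd³) = 8·65.1·19.0/(π·1.6³) = 9895.2/12.868 = 768.98 MPa
τ_max = K·τ₀ = 1.1208 × 768.98 = 861.84 MPa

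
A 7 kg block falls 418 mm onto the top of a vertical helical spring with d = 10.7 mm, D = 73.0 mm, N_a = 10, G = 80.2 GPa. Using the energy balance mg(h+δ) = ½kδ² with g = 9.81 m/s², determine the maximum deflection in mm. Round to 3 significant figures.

43.3 mm

k = Gd⁴/(8D³N_a) = (80.2×10³)(10.7⁴)/(8·73.0³·10) = 33.779 N/mm
W = mg = 7 × 9.81 = 68.67 N
½kδ² − Wδ − Wh = 0 → δ = (W + √(W² + 2kWh))/k
δ = (68.67 + √(4715.6 + 1.93921e+06))/33.779 = (68.67 + 1394.2)/33.779 = 43.308 mm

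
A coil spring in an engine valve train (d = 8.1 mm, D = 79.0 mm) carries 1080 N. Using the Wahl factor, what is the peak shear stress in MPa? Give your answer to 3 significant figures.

Spring index C = D/d = 79.0/8.1 = 9.7531
K_W = (4C−1)/(4C−4) + 0.615/C = 38.012/35.012 + 0.0631 = 1.1487
τ₀ = 8FD/(πd³) = 8·1080·79.0/(π·8.1³) = 682560/1669.6 = 408.82 MPa
τ_max = K·τ₀ = 1.1487 × 408.82 = 469.63 MPa

470 MPa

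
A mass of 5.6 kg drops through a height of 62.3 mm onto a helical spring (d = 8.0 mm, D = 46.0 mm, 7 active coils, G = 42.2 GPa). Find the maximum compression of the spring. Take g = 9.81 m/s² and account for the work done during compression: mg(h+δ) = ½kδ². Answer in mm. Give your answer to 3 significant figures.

16.5 mm

k = Gd⁴/(8D³N_a) = (42.2×10³)(8.0⁴)/(8·46.0³·7) = 31.711 N/mm
W = mg = 5.6 × 9.81 = 54.936 N
½kδ² − Wδ − Wh = 0 → δ = (W + √(W² + 2kWh))/k
δ = (54.936 + √(3018 + 217063))/31.711 = (54.936 + 469.13)/31.711 = 16.526 mm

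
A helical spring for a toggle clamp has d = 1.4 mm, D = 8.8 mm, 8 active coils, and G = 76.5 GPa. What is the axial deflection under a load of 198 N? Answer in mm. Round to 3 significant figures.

29.4 mm

k = Gd⁴/(8D³N_a) = (76.5×10³)(1.4⁴)/(8·8.8³·8) = 6.7382 N/mm
δ = F/k = 198 / 6.7382 = 29.385 mm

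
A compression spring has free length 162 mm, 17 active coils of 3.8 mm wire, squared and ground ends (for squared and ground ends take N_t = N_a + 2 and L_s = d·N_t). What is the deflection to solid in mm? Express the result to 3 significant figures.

89.8 mm

N_t = 19; L_s = 3.8·19 = 72.2 mm
δ_solid = L₀ − L_s = 162 − 72.2 = 89.8 mm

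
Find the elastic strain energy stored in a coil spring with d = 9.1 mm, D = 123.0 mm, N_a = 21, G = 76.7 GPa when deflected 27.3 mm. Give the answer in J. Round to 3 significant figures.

k = Gd⁴/(8D³N_a) = (76.7×10³)(9.1⁴)/(8·123.0³·21) = 1.6824 N/mm
U = ½kδ² = 0.5 × 1.6824 × 27.3² = 626.95 N·mm = 0.62695 J

0.627 J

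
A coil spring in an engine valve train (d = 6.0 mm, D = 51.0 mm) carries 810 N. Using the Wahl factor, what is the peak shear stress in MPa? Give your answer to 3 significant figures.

571 MPa

Spring index C = D/d = 51.0/6.0 = 8.5000
K_W = (4C−1)/(4C−4) + 0.615/C = 33.000/30.000 + 0.0724 = 1.1724
τ₀ = 8FD/(πd³) = 8·810·51.0/(π·6.0³) = 330480/678.58 = 487.01 MPa
τ_max = K·τ₀ = 1.1724 × 487.01 = 570.95 MPa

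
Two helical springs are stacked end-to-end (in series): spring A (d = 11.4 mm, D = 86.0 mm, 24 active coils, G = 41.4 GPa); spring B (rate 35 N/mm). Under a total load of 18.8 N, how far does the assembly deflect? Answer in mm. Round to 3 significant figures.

k_A = Gd⁴/(8D³N_a) = (41.4×10³)(11.4⁴)/(8·86.0³·24) = 5.7256 N/mm
Series: 1/k_eq = 1/5.7256 + 1/35 = 0.20322; k_eq = 4.9207 N/mm
δ = F/k_eq = 18.8/4.9207 = 3.8206 mm

3.82 mm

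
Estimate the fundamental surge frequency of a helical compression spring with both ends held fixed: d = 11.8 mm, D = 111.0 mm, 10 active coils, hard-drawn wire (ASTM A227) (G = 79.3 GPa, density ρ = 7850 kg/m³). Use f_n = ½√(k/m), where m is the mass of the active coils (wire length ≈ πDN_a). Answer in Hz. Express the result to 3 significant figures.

k = Gd⁴/(8D³N_a) = (79.3×10³)(11.8⁴)/(8·111.0³·10) = 14.052 N/mm = 14052 N/m
Wire length L = πDN_a = π·111.0·10 = 3487.2 mm
m = ρ·(πd²/4)·L = 7850 × 109.36×10⁻⁶ m² × 3.4872 m = 2.9936 kg
f_n = ½√(k/m) = 0.5·√(14052/2.9936) = 0.5·√(4694) = 34.256 Hz

34.3 Hz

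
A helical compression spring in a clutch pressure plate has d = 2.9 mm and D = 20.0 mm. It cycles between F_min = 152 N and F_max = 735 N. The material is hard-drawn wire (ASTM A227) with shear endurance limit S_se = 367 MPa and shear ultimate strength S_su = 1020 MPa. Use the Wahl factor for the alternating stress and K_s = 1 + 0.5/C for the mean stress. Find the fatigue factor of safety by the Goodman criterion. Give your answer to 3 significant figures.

0.334

C = D/d = 20.0/2.9 = 6.8966; K_W = (4C−1)/(4C−4)+0.615/C = 1.2164; K_s = 1+0.5/C = 1.0725
F_a = (F_max−F_min)/2 = 291.5 N; F_m = (F_max+F_min)/2 = 443.5 N
τ_a = K_W·8F_aD/(πd³) = 1.2164 × 608.72 = 740.42 MPa
τ_m = K_s·8F_mD/(πd³) = 1.0725 × 926.13 = 993.27 MPa
Goodman: 1/n_f = τ_a/S_se + τ_m/S_su = 740.42/367 + 993.27/1020 = 2.01750 + 0.97379 = 2.9913
n_f = 1/2.9913 = 0.3343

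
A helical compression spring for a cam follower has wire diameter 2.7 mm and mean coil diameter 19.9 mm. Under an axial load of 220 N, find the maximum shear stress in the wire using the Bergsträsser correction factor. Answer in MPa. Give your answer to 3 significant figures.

Spring index C = D/d = 19.9/2.7 = 7.3704
K_B = (4C+2)/(4C−3) = 31.481/26.481 = 1.1888
τ₀ = 8FD/(πd³) = 8·220·19.9/(π·2.7³) = 35024/61.836 = 566.4 MPa
τ_max = K·τ₀ = 1.1888 × 566.4 = 673.34 MPa

673 MPa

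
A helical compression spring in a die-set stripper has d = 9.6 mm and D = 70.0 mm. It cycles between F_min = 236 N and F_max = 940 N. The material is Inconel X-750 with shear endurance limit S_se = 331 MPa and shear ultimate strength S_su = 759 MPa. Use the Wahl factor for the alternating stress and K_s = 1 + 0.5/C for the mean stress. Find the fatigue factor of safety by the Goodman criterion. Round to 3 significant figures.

C = D/d = 70.0/9.6 = 7.2917; K_W = (4C−1)/(4C−4)+0.615/C = 1.2035; K_s = 1+0.5/C = 1.0686
F_a = (F_max−F_min)/2 = 352 N; F_m = (F_max+F_min)/2 = 588 N
τ_a = K_W·8F_aD/(πd³) = 1.2035 × 70.92 = 85.355 MPa
τ_m = K_s·8F_mD/(πd³) = 1.0686 × 118.47 = 126.59 MPa
Goodman: 1/n_f = τ_a/S_se + τ_m/S_su = 85.355/331 + 126.59/759 = 0.25787 + 0.16679 = 0.42466
n_f = 1/0.42466 = 2.355

2.35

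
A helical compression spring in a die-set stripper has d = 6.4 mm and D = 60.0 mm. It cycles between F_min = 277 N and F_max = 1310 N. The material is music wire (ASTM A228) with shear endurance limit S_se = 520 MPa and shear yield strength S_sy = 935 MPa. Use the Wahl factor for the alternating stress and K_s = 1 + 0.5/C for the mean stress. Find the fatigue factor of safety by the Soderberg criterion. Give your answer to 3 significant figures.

C = D/d = 60.0/6.4 = 9.3750; K_W = (4C−1)/(4C−4)+0.615/C = 1.1552; K_s = 1+0.5/C = 1.0533
F_a = (F_max−F_min)/2 = 516.5 N; F_m = (F_max+F_min)/2 = 793.5 N
τ_a = K_W·8F_aD/(πd³) = 1.1552 × 301.04 = 347.75 MPa
τ_m = K_s·8F_mD/(πd³) = 1.0533 × 462.49 = 487.15 MPa
Soderberg: 1/n_f = τ_a/S_se + τ_m/S_sy = 347.75/520 + 487.15/935 = 0.66874 + 0.52102 = 1.1898
n_f = 1/1.1898 = 0.8405

0.841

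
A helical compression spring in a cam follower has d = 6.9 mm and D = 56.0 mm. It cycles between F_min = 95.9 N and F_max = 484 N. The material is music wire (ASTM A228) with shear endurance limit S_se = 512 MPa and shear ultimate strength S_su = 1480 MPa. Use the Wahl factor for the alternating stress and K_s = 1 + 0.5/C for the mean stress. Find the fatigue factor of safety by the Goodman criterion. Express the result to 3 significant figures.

3.51

C = D/d = 56.0/6.9 = 8.1159; K_W = (4C−1)/(4C−4)+0.615/C = 1.1812; K_s = 1+0.5/C = 1.0616
F_a = (F_max−F_min)/2 = 194.05 N; F_m = (F_max+F_min)/2 = 289.95 N
τ_a = K_W·8F_aD/(πd³) = 1.1812 × 84.235 = 99.497 MPa
τ_m = K_s·8F_mD/(πd³) = 1.0616 × 125.86 = 133.62 MPa
Goodman: 1/n_f = τ_a/S_se + τ_m/S_su = 99.497/512 + 133.62/1480 = 0.19433 + 0.09028 = 0.28461
n_f = 1/0.28461 = 3.514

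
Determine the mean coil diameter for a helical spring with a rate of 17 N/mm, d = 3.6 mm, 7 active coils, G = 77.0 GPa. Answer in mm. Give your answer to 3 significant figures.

23.9 mm

D = (Gd⁴/(8N_a·k))^(1/3) = (77.0×10³·3.6⁴/(8·7·17))^(1/3)
  = (13585.1)^(1/3) = 23.8610 mm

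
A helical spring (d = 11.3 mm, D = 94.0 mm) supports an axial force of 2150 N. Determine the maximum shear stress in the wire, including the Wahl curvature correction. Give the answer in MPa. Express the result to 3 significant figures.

420 MPa

Spring index C = D/d = 94.0/11.3 = 8.3186
K_W = (4C−1)/(4C−4) + 0.615/C = 32.274/29.274 + 0.0739 = 1.1764
τ₀ = 8FD/(πd³) = 8·2150·94.0/(π·11.3³) = 1.6168e+06/4533 = 356.67 MPa
τ_max = K·τ₀ = 1.1764 × 356.67 = 419.59 MPa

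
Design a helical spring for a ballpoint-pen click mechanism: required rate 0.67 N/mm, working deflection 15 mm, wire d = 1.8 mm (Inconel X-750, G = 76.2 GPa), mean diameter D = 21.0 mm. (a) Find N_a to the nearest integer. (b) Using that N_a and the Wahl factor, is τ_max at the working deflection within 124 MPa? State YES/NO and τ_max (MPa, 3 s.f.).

N_a = Gd⁴/(8D³k) = (76.2×10³)(1.8⁴)/(8·21.0³·0.67) = 16.11 → N_a = 16
Actual rate k = Gd⁴/(8D³·16) = 0.6748 N/mm
Working load F = kδ = 0.6748·15 = 10.122 N
C = 21.0/1.8 = 11.6667; K_W = (4C−1)/(4C−4)+0.615/C = 1.1230
τ_max = K_W·8FD/(πd³) = 1.1230·92.813 = 104.23 MPa
τ_max ≤ 124 MPa → acceptable

(a) 16 coils; (b) YES, τ_max = 104 MPa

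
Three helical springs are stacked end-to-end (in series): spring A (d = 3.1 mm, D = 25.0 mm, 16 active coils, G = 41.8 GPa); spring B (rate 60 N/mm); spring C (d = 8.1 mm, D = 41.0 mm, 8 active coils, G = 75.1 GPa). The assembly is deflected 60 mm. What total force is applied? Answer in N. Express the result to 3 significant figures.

109 N

k_A = Gd⁴/(8D³N_a) = (41.8×10³)(3.1⁴)/(8·25.0³·16) = 1.9302 N/mm
k_C = Gd⁴/(8D³N_a) = (75.1×10³)(8.1⁴)/(8·41.0³·8) = 73.291 N/mm
Series: 1/k_eq = 1/1.9302 + 1/60 + 1/73.291 = 0.5484; k_eq = 1.8235 N/mm
F = k_eq·δ = 1.8235·60 = 109.41 N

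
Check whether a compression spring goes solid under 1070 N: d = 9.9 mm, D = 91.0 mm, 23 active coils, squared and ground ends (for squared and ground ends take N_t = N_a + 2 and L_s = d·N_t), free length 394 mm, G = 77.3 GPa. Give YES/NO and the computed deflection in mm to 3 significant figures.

YES, δ = 200 mm

k = Gd⁴/(8D³N_a) = (77.3×10³)(9.9⁴)/(8·91.0³·23) = 5.3552 N/mm
N_t = 25; L_s = 9.9·25 = 247.5 mm; δ_solid = L₀ − L_s = 394 − 247.5 = 146.5 mm
δ = F/k = 1070/5.3552 = 199.8 mm
δ ≥ δ_solid → spring goes solid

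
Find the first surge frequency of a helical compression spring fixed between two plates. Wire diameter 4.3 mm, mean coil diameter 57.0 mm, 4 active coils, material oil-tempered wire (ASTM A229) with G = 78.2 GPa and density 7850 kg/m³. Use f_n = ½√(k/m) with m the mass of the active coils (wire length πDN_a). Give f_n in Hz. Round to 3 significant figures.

k = Gd⁴/(8D³N_a) = (78.2×10³)(4.3⁴)/(8·57.0³·4) = 4.5113 N/mm = 4511.3 N/m
Wire length L = πDN_a = π·57.0·4 = 716.28 mm
m = ρ·(πd²/4)·L = 7850 × 14.522×10⁻⁶ m² × 0.71628 m = 0.081655 kg
f_n = ½√(k/m) = 0.5·√(4511.3/0.081655) = 0.5·√(55249) = 117.53 Hz

118 Hz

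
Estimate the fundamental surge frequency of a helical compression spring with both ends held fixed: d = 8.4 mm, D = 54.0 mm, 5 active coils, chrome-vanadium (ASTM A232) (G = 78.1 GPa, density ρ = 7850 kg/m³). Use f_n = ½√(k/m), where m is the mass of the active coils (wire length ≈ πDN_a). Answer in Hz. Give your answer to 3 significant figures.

k = Gd⁴/(8D³N_a) = (78.1×10³)(8.4⁴)/(8·54.0³·5) = 61.734 N/mm = 61734 N/m
Wire length L = πDN_a = π·54.0·5 = 848.23 mm
m = ρ·(πd²/4)·L = 7850 × 55.418×10⁻⁶ m² × 0.84823 m = 0.369 kg
f_n = ½√(k/m) = 0.5·√(61734/0.369) = 0.5·√(1.673e+05) = 204.51 Hz

205 Hz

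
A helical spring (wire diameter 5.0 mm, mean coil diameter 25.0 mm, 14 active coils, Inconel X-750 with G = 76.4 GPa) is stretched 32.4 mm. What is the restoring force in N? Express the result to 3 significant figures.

884 N

k = Gd⁴/(8D³N_a) = (76.4×10³)(5.0⁴)/(8·25.0³·14) = 27.286 N/mm
F = k·δ = 27.286 × 32.4 = 884.06 N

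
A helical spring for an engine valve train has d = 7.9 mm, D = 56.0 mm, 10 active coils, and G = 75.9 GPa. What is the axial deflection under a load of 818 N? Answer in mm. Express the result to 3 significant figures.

38.9 mm

k = Gd⁴/(8D³N_a) = (75.9×10³)(7.9⁴)/(8·56.0³·10) = 21.042 N/mm
δ = F/k = 818 / 21.042 = 38.874 mm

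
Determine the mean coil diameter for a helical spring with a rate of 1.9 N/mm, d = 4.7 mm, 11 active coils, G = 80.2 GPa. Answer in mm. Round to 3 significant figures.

61.6 mm

D = (Gd⁴/(8N_a·k))^(1/3) = (80.2×10³·4.7⁴/(8·11·1.9))^(1/3)
  = (234061)^(1/3) = 61.6278 mm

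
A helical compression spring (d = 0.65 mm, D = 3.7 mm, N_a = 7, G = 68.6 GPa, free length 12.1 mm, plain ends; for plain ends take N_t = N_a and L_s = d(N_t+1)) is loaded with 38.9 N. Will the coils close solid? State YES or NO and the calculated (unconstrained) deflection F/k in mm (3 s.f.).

k = Gd⁴/(8D³N_a) = (68.6×10³)(0.65⁴)/(8·3.7³·7) = 4.317 N/mm
N_t = 7; L_s = 0.65·8 = 5.2 mm; δ_solid = L₀ − L_s = 12.1 − 5.2 = 6.9 mm
δ = F/k = 38.9/4.317 = 9.0108 mm
δ ≥ δ_solid → spring goes solid

YES, δ = 9.01 mm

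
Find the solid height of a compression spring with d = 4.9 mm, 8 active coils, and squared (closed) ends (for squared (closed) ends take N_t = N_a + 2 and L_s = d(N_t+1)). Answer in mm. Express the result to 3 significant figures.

53.9 mm

squared (closed) ends: N_t = N_a + 2 = 8 + 2 = 10
L_s = d·(N_t+1) = 4.9 × 11 = 53.9 mm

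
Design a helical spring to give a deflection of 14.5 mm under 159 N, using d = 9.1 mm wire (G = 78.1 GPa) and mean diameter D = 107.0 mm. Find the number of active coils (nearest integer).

5

Required rate k = F/δ = 159/14.5 = 10.966 N/mm
N_a = Gd⁴/(8D³k) = (78.1×10³ × 9.1⁴)/(8 × 107.0³ × 10.966)
    = 5.3557e+08 / 1.07466e+08 = 4.984 → 5 coils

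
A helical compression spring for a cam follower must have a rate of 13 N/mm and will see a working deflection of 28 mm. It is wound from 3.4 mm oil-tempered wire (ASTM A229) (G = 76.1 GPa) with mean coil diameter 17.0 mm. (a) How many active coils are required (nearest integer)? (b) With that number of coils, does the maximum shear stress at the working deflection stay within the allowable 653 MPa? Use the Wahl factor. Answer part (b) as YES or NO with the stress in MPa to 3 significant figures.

N_a = Gd⁴/(8D³k) = (76.1×10³)(3.4⁴)/(8·17.0³·13) = 19.9 → N_a = 20
Actual rate k = Gd⁴/(8D³·20) = 12.937 N/mm
Working load F = kδ = 12.937·28 = 362.24 N
C = 17.0/3.4 = 5.0000; K_W = (4C−1)/(4C−4)+0.615/C = 1.3105
τ_max = K_W·8FD/(πd³) = 1.3105·398.97 = 522.85 MPa
τ_max ≤ 653 MPa → acceptable

(a) 20 coils; (b) YES, τ_max = 523 MPa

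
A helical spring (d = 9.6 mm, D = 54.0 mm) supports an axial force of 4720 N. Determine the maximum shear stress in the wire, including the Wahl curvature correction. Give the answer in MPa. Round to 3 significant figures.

933 MPa

Spring index C = D/d = 54.0/9.6 = 5.6250
K_W = (4C−1)/(4C−4) + 0.615/C = 21.500/18.500 + 0.1093 = 1.2715
τ₀ = 8FD/(πd³) = 8·4720·54.0/(π·9.6³) = 2.03904e+06/2779.5 = 733.6 MPa
τ_max = K·τ₀ = 1.2715 × 733.6 = 932.78 MPa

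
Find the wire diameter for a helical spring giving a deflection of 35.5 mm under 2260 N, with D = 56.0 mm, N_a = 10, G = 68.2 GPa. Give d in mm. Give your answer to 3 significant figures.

10.7 mm

Required rate k = F/δ = 2260/35.5 = 63.662 N/mm
d = (8D³N_a·k / G)^(1/4) = (8·56.0³·10·63.662 / (68.2×10³))^0.25
  = (13114)^0.25 = 10.7013 mm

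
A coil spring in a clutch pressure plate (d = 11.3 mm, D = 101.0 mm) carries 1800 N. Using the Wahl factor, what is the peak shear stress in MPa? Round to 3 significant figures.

Spring index C = D/d = 101.0/11.3 = 8.9381
K_W = (4C−1)/(4C−4) + 0.615/C = 34.752/31.752 + 0.0688 = 1.1633
τ₀ = 8FD/(πd³) = 8·1800·101.0/(π·11.3³) = 1.4544e+06/4533 = 320.85 MPa
τ_max = K·τ₀ = 1.1633 × 320.85 = 373.24 MPa

373 MPa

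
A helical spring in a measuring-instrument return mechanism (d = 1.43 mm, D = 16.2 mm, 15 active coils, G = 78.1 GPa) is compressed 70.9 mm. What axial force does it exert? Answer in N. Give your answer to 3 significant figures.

45.4 N

k = Gd⁴/(8D³N_a) = (78.1×10³)(1.43⁴)/(8·16.2³·15) = 0.64013 N/mm
F = k·δ = 0.64013 × 70.9 = 45.385 N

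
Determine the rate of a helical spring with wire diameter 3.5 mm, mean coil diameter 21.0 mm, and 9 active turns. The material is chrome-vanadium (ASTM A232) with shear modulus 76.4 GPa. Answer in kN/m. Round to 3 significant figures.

k = Gd⁴/(8D³N_a) = (76.4×10³ × 3.5⁴) / (8 × 21.0³ × 9)
  = 1.14648e+07 / 666792 = 17.194 N/mm

17.2 kN/m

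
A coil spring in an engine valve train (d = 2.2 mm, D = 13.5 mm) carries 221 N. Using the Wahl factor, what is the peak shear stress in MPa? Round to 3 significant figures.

Spring index C = D/d = 13.5/2.2 = 6.1364
K_W = (4C−1)/(4C−4) + 0.615/C = 23.545/20.545 + 0.1002 = 1.2462
τ₀ = 8FD/(πd³) = 8·221·13.5/(π·2.2³) = 23868/33.452 = 713.51 MPa
τ_max = K·τ₀ = 1.2462 × 713.51 = 889.2 MPa

889 MPa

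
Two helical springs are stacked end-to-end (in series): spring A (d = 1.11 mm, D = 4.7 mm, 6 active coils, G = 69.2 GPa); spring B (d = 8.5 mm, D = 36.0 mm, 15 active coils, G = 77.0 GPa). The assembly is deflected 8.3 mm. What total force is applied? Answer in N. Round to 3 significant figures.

k_A = Gd⁴/(8D³N_a) = (69.2×10³)(1.11⁴)/(8·4.7³·6) = 21.08 N/mm
k_B = Gd⁴/(8D³N_a) = (77.0×10³)(8.5⁴)/(8·36.0³·15) = 71.792 N/mm
Series: 1/k_eq = 1/21.08 + 1/71.792 = 0.061368; k_eq = 16.295 N/mm
F = k_eq·δ = 16.295·8.3 = 135.25 N

135 N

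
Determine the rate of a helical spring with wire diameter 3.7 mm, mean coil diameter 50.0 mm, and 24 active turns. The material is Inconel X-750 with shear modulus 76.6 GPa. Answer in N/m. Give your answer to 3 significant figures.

k = Gd⁴/(8D³N_a) = (76.6×10³ × 3.7⁴) / (8 × 50.0³ × 24)
  = 1.43561e+07 / 2.4e+07 = 0.59817 N/mm = 598.17 N/m

598 N/m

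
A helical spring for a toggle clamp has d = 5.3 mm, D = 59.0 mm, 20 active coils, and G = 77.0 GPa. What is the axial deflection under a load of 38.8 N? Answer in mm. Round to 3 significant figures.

k = Gd⁴/(8D³N_a) = (77.0×10³)(5.3⁴)/(8·59.0³·20) = 1.8489 N/mm
δ = F/k = 38.8 / 1.8489 = 20.985 mm

21.0 mm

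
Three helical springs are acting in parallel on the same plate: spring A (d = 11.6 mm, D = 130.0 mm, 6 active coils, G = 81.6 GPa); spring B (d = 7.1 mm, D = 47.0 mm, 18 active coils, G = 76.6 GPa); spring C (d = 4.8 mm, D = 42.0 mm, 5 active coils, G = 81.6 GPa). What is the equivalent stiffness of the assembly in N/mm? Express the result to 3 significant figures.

41.6 N/mm

k_A = Gd⁴/(8D³N_a) = (81.6×10³)(11.6⁴)/(8·130.0³·6) = 14.01 N/mm
k_B = Gd⁴/(8D³N_a) = (76.6×10³)(7.1⁴)/(8·47.0³·18) = 13.02 N/mm
k_C = Gd⁴/(8D³N_a) = (81.6×10³)(4.8⁴)/(8·42.0³·5) = 14.617 N/mm
Parallel: k_eq = 14.01 + 13.02 + 14.617 = 41.647 N/mm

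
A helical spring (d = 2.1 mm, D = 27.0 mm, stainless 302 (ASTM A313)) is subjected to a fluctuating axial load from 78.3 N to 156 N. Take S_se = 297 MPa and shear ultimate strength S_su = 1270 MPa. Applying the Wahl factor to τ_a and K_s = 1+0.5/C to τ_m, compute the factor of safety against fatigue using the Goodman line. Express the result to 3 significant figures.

C = D/d = 27.0/2.1 = 12.8571; K_W = (4C−1)/(4C−4)+0.615/C = 1.1111; K_s = 1+0.5/C = 1.0389
F_a = (F_max−F_min)/2 = 38.85 N; F_m = (F_max+F_min)/2 = 117.15 N
τ_a = K_W·8F_aD/(πd³) = 1.1111 × 288.43 = 320.47 MPa
τ_m = K_s·8F_mD/(πd³) = 1.0389 × 869.74 = 903.56 MPa
Goodman: 1/n_f = τ_a/S_se + τ_m/S_su = 320.47/297 + 903.56/1270 = 1.07902 + 0.71147 = 1.7905
n_f = 1/1.7905 = 0.5585

0.559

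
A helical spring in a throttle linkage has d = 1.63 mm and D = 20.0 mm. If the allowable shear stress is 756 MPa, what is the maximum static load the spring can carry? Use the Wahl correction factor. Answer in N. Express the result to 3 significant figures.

57.6 N

C = D/d = 20.0/1.63 = 12.2699
K_W = (4C−1)/(4C−4) + 0.615/C = 48.080/45.080 + 0.0501 = 1.1167
τ_max = K·8FD/(πd³) → F_max = τ_allow·πd³/(8DK)
F_max = 756·π·1.63³/(8·20.0·1.1167) = 10286/178.67 = 57.569 N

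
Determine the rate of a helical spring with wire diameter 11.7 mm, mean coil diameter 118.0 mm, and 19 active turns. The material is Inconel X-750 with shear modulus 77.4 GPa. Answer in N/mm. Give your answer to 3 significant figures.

k = Gd⁴/(8D³N_a) = (77.4×10³ × 11.7⁴) / (8 × 118.0³ × 19)
  = 1.45039e+09 / 2.49741e+08 = 5.8076 N/mm

5.81 N/mm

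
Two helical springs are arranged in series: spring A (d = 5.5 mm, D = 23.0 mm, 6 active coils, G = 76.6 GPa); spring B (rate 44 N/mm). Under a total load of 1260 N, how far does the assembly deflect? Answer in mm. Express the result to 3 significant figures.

39.1 mm

k_A = Gd⁴/(8D³N_a) = (76.6×10³)(5.5⁴)/(8·23.0³·6) = 120.02 N/mm
Series: 1/k_eq = 1/120.02 + 1/44 = 0.031059; k_eq = 32.197 N/mm
δ = F/k_eq = 1260/32.197 = 39.135 mm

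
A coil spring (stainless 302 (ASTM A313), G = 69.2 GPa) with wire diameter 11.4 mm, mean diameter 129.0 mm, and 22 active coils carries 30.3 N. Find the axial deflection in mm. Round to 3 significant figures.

9.79 mm

k = Gd⁴/(8D³N_a) = (69.2×10³)(11.4⁴)/(8·129.0³·22) = 3.0935 N/mm
δ = F/k = 30.3 / 3.0935 = 9.7949 mm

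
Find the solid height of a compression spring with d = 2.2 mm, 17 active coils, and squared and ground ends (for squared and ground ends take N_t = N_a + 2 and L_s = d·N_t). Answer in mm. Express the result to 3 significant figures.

squared and ground ends: N_t = N_a + 2 = 17 + 2 = 19
L_s = d·N_t = 2.2 × 19 = 41.8 mm

41.8 mm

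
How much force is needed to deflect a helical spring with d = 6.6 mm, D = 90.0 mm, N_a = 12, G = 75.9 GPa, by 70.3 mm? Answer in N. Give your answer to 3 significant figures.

k = Gd⁴/(8D³N_a) = (75.9×10³)(6.6⁴)/(8·90.0³·12) = 2.0579 N/mm
F = k·δ = 2.0579 × 70.3 = 144.67 N

145 N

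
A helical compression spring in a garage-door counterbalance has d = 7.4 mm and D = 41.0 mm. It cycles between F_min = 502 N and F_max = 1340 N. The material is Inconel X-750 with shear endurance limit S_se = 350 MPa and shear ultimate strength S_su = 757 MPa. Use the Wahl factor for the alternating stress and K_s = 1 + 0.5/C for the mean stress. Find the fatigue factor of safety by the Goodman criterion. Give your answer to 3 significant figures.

C = D/d = 41.0/7.4 = 5.5405; K_W = (4C−1)/(4C−4)+0.615/C = 1.2762; K_s = 1+0.5/C = 1.0902
F_a = (F_max−F_min)/2 = 419 N; F_m = (F_max+F_min)/2 = 921 N
τ_a = K_W·8F_aD/(πd³) = 1.2762 × 107.96 = 137.77 MPa
τ_m = K_s·8F_mD/(πd³) = 1.0902 × 237.29 = 258.71 MPa
Goodman: 1/n_f = τ_a/S_se + τ_m/S_su = 137.77/350 + 258.71/757 = 0.39363 + 0.34176 = 0.73538
n_f = 1/0.73538 = 1.36

1.36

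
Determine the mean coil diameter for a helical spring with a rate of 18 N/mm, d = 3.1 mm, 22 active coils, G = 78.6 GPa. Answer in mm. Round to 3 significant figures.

D = (Gd⁴/(8N_a·k))^(1/3) = (78.6×10³·3.1⁴/(8·22·18))^(1/3)
  = (2291.31)^(1/3) = 13.1834 mm

13.2 mm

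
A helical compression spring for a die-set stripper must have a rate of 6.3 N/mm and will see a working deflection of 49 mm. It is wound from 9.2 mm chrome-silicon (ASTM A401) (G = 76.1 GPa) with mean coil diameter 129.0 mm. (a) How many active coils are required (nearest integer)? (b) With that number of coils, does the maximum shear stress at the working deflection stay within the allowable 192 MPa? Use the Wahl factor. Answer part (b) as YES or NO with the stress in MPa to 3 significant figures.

N_a = Gd⁴/(8D³k) = (76.1×10³)(9.2⁴)/(8·129.0³·6.3) = 5.039 → N_a = 5
Actual rate k = Gd⁴/(8D³·5) = 6.349 N/mm
Working load F = kδ = 6.349·49 = 311.1 N
C = 129.0/9.2 = 14.0217; K_W = (4C−1)/(4C−4)+0.615/C = 1.1015
τ_max = K_W·8FD/(πd³) = 1.1015·131.24 = 144.56 MPa
τ_max ≤ 192 MPa → acceptable

(a) 5 coils; (b) YES, τ_max = 145 MPa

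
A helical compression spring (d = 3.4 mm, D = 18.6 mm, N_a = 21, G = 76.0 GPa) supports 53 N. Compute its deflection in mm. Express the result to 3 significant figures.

5.64 mm

k = Gd⁴/(8D³N_a) = (76.0×10³)(3.4⁴)/(8·18.6³·21) = 9.3947 N/mm
δ = F/k = 53 / 9.3947 = 5.6415 mm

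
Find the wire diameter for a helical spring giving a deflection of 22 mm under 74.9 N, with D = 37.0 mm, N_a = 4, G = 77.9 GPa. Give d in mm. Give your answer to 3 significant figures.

2.90 mm

Required rate k = F/δ = 74.9/22 = 3.4045 N/mm
d = (8D³N_a·k / G)^(1/4) = (8·37.0³·4·3.4045 / (77.9×10³))^0.25
  = (70.84)^0.25 = 2.9011 mm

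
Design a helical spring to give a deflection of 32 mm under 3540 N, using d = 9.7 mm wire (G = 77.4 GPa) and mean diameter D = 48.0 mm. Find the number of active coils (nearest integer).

7

Required rate k = F/δ = 3540/32 = 110.62 N/mm
N_a = Gd⁴/(8D³k) = (77.4×10³ × 9.7⁴)/(8 × 48.0³ × 110.62)
    = 6.85217e+08 / 9.78739e+07 = 7.001 → 7 coils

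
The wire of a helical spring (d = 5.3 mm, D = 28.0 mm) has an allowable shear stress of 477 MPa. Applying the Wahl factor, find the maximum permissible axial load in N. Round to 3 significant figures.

C = D/d = 28.0/5.3 = 5.2830
K_W = (4C−1)/(4C−4) + 0.615/C = 20.132/17.132 + 0.1164 = 1.2915
τ_max = K·8FD/(πd³) → F_max = τ_allow·πd³/(8DK)
F_max = 477·π·5.3³/(8·28.0·1.2915) = 2.231e+05/289.3 = 771.16 N

771 N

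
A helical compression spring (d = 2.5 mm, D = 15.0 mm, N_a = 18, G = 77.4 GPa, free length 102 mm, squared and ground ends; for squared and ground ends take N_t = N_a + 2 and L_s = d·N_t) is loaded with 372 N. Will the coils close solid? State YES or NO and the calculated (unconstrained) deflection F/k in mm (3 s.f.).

YES, δ = 59.8 mm

k = Gd⁴/(8D³N_a) = (77.4×10³)(2.5⁴)/(8·15.0³·18) = 6.2211 N/mm
N_t = 20; L_s = 2.5·20 = 50 mm; δ_solid = L₀ − L_s = 102 − 50 = 52 mm
δ = F/k = 372/6.2211 = 59.797 mm
δ ≥ δ_solid → spring goes solid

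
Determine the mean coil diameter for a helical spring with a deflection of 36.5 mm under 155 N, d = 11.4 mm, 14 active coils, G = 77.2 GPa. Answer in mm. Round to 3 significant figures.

140 mm

Required rate k = F/δ = 155/36.5 = 4.2466 N/mm
D = (Gd⁴/(8N_a·k))^(1/3) = (77.2×10³·11.4⁴/(8·14·4.2466))^(1/3)
  = (2.74145e+06)^(1/3) = 139.9566 mm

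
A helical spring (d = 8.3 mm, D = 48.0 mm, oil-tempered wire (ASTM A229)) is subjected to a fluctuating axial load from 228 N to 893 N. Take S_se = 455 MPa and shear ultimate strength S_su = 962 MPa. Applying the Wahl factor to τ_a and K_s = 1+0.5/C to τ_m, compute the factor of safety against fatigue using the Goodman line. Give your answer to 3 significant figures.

3.01

C = D/d = 48.0/8.3 = 5.7831; K_W = (4C−1)/(4C−4)+0.615/C = 1.2631; K_s = 1+0.5/C = 1.0865
F_a = (F_max−F_min)/2 = 332.5 N; F_m = (F_max+F_min)/2 = 560.5 N
τ_a = K_W·8F_aD/(πd³) = 1.2631 × 71.079 = 89.783 MPa
τ_m = K_s·8F_mD/(πd³) = 1.0865 × 119.82 = 130.18 MPa
Goodman: 1/n_f = τ_a/S_se + τ_m/S_su = 89.783/455 + 130.18/962 = 0.19732 + 0.13532 = 0.33264
n_f = 1/0.33264 = 3.006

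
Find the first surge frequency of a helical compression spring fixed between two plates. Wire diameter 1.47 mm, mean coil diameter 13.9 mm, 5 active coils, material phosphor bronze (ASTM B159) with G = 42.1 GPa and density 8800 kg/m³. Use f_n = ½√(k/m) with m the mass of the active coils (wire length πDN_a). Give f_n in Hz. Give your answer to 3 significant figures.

k = Gd⁴/(8D³N_a) = (42.1×10³)(1.47⁴)/(8·13.9³·5) = 1.83 N/mm = 1830 N/m
Wire length L = πDN_a = π·13.9·5 = 218.34 mm
m = ρ·(πd²/4)·L = 8800 × 1.6972×10⁻⁶ m² × 0.21834 m = 0.0032609 kg
f_n = ½√(k/m) = 0.5·√(1830/0.0032609) = 0.5·√(5.6118e+05) = 374.56 Hz

375 Hz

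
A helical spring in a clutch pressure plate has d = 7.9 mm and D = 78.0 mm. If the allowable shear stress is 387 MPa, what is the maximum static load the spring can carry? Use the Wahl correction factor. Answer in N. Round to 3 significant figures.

838 N

C = D/d = 78.0/7.9 = 9.8734
K_W = (4C−1)/(4C−4) + 0.615/C = 38.494/35.494 + 0.0623 = 1.1468
τ_max = K·8FD/(πd³) → F_max = τ_allow·πd³/(8DK)
F_max = 387·π·7.9³/(8·78.0·1.1468) = 5.9944e+05/715.61 = 837.66 N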